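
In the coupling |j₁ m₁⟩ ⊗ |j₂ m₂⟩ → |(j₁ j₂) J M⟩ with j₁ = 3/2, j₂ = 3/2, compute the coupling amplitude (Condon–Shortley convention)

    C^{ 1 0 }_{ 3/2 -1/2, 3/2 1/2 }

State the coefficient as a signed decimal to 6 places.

-0.223607

triangle: 2!*1!*1!/5! = 2/120
(j±m)!: 1!*2!*2!*1!*1!*1! = 4
prefactor² = (2J+1)*Δ*N² = 1/5
  k=1: −1/(1!*1!*1!*1!*0!*0!) = -1
  k=2: +1/(2!*0!*0!*0!*1!*1!) = 1/2
Σ = -1/2  ⇒  CG² = 1/5*(-1/2)² = 1/20
CG = −√(1/20) = -0.223607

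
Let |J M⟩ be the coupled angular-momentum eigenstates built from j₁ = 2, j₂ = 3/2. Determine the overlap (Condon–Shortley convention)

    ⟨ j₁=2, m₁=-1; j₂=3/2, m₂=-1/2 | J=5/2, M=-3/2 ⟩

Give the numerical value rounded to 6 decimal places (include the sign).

−√(1/35) ≈ -0.169031

j₁+j₂−J=1  J+j₁−j₂=3  J−j₁+j₂=2  j₁+j₂+J+1=7
(j₁±m₁, j₂±m₂, J±M) = (1,3,1,2,1,4)
P² = 144/35
sum k=0..1:
  [0] +1/6 = 1/6
  [1] −1/4 = -1/4
S = -1/12
C² = P²·S² = 1/35 ; C = -0.169031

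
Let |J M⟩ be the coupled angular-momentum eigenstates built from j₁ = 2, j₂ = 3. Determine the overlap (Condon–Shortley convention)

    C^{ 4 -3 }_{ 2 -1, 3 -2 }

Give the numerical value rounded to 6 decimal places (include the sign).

j₁+j₂−J=1  J+j₁−j₂=3  J−j₁+j₂=5  j₁+j₂+J+1=10
(j₁±m₁, j₂±m₂, J±M) = (1,3,1,5,1,7)
P² = 6480
sum k=0..1:
  [0] +1/144 = 1/144
  [1] −1/240 = -1/240
S = 1/360
C² = P²·S² = 1/20 ; C = +0.223607

+√(1/20) ≈ +0.223607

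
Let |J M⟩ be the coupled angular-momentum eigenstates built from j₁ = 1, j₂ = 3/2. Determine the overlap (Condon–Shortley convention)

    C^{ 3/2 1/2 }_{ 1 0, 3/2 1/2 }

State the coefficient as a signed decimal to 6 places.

−√(1/15) = -0.258199

j₁+j₂−J=1  J+j₁−j₂=1  J−j₁+j₂=2  j₁+j₂+J+1=5
(j₁±m₁, j₂±m₂, J±M) = (1,1,2,1,2,1)
P² = 4/15
sum k=0..1:
  [0] +1/2 = 1/2
  [1] −1/1 = -1
S = -1/2
C² = P²·S² = 1/15 ; C = -0.258199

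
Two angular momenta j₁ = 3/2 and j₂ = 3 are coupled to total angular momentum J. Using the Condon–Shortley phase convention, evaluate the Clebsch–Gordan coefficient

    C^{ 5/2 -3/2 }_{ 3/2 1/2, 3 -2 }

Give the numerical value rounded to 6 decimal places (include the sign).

+0.267261  (= +√(1/14))

√[6·2!1!4!/8! · 2!1!1!5!1!4!] = √(288/7)
  +(−1)^0/∏(0,2,1,1,0,3)! = 1/12  (running 1/12)
  +(−1)^1/∏(1,1,0,0,1,4)! = -1/24  (running 1/24)
⟨..|..⟩ = √(288/7)·(1/24) = +0.267261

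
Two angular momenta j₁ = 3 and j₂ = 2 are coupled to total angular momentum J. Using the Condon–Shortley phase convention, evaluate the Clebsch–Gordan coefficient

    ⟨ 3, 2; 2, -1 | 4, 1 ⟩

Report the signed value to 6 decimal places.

√[9·1!5!3!/10! · 5!1!1!3!5!3!] = √(6480/7)
  +(−1)^0/∏(0,1,1,1,4,2)! = 1/48  (running 1/48)
  +(−1)^1/∏(1,0,0,0,5,3)! = -1/720  (running 7/360)
⟨..|..⟩ = √(6480/7)·(7/360) = +0.591608

+√(7/20) = +0.591608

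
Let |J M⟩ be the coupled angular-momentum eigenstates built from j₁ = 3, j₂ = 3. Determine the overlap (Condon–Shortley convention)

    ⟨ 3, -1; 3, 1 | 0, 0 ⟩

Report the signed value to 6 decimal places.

+0.377964  (= +√(1/7))

triangle: 6!*0!*0!/7! = 720/5040
(j±m)!: 2!*4!*4!*2!*0!*0! = 2304
prefactor² = (2J+1)*Δ*N² = 2304/7
  k=4: +1/(4!*2!*0!*0!*0!*0!) = 1/48
Σ = 1/48  ⇒  CG² = 2304/7*1/48² = 1/7
CG = +√(1/7) = +0.377964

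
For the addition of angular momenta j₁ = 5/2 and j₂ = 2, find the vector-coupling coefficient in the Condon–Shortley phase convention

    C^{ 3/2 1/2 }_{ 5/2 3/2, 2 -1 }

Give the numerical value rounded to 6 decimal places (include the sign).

−√(2/105) = -0.138013

triangle: 3!×2!×1!/7! = 12/5040
(j±m)!: 4!×1!×1!×3!×2!×1! = 288
prefactor² = (2J+1)×Δ×N² = 96/35
  k=0: +1/(0!×3!×1!×1!×1!×0!) = 1/6
  k=1: −1/(1!×2!×0!×0!×2!×1!) = -1/4
Σ = -1/12  ⇒  CG² = 96/35×(-1/12)² = 2/105
CG = −√(2/105) = -0.138013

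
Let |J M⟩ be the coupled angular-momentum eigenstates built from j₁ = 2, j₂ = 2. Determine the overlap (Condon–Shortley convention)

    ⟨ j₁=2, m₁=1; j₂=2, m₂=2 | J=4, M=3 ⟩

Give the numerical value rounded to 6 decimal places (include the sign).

+0.707107

triangle: 0!×4!×4!/9! = 576/362880
(j±m)!: 3!×1!×4!×0!×7!×1! = 725760
prefactor² = (2J+1)×Δ×N² = 10368
  k=0: +1/(0!×0!×1!×4!×3!×0!) = 1/144
Σ = 1/144  ⇒  CG² = 10368×1/144² = 1/2
CG = +√(1/2) = +0.707107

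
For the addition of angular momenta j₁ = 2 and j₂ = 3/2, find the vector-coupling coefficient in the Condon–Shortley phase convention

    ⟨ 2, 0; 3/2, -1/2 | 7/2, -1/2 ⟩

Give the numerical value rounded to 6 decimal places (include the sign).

+0.717137

triangle: 0!×4!×3!/8! = 144/40320
(j±m)!: 2!×2!×1!×2!×3!×4! = 1152
prefactor² = (2J+1)×Δ×N² = 1152/35
  k=0: +1/(0!×0!×2!×1!×2!×2!) = 1/8
Σ = 1/8  ⇒  CG² = 1152/35×1/8² = 18/35
CG = +√(18/35) = +0.717137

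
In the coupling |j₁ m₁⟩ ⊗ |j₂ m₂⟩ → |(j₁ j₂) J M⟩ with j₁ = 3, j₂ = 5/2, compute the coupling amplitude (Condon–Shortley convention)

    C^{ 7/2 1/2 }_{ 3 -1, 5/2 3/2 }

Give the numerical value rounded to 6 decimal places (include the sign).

triangle: 2!·4!·3!/10! = 288/3628800
(j±m)!: 2!·4!·4!·1!·4!·3! = 165888
prefactor² = (2J+1)·Δ·N² = 18432/175
  k=1: −1/(1!·1!·3!·3!·1!·0!) = -1/36
  k=2: +1/(2!·0!·2!·2!·2!·1!) = 1/16
Σ = 5/144  ⇒  CG² = 18432/175·5/144² = 8/63
CG = +√(8/63) = +0.356348

+0.356348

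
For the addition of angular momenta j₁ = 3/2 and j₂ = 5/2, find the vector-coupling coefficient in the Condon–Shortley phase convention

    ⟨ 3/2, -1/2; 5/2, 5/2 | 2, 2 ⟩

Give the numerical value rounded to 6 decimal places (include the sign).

+√(10/21) ≈ +0.690066

j₁+j₂−J=2  J+j₁−j₂=1  J−j₁+j₂=3  j₁+j₂+J+1=7
(j₁±m₁, j₂±m₂, J±M) = (1,2,5,0,4,0)
P² = 480/7
sum k=2..2:
  [2] +1/12 = 1/12
S = 1/12
C² = P²·S² = 10/21 ; C = +0.690066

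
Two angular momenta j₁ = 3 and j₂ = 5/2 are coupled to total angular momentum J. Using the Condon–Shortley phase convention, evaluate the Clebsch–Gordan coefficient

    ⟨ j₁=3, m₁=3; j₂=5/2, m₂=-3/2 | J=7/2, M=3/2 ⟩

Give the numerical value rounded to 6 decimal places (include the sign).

j₁+j₂−J=2  J+j₁−j₂=4  J−j₁+j₂=3  j₁+j₂+J+1=10
(j₁±m₁, j₂±m₂, J±M) = (6,0,1,4,5,2)
P² = 18432/7
sum k=0..0:
  [0] +1/96 = 1/96
S = 1/96
C² = P²·S² = 2/7 ; C = +0.534522

+0.534522  (= +√(2/7))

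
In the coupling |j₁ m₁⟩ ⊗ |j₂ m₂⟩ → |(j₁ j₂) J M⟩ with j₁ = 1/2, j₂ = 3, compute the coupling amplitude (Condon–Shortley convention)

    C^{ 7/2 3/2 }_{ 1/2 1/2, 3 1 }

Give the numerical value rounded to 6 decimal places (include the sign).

j₁+j₂−J=0  J+j₁−j₂=1  J−j₁+j₂=6  j₁+j₂+J+1=8
(j₁±m₁, j₂±m₂, J±M) = (1,0,4,2,5,2)
P² = 11520/7
sum k=0..0:
  [0] +1/48 = 1/48
S = 1/48
C² = P²·S² = 5/7 ; C = +0.845154

+0.845154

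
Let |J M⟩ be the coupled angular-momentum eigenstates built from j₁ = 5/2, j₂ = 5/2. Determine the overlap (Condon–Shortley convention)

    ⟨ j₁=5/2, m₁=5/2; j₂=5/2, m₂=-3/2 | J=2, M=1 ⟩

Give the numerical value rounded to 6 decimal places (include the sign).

+√(5/14) ≈ +0.597614

j₁+j₂−J=3  J+j₁−j₂=2  J−j₁+j₂=2  j₁+j₂+J+1=8
(j₁±m₁, j₂±m₂, J±M) = (5,0,1,4,3,1)
P² = 360/7
sum k=0..0:
  [0] +1/12 = 1/12
S = 1/12
C² = P²·S² = 5/14 ; C = +0.597614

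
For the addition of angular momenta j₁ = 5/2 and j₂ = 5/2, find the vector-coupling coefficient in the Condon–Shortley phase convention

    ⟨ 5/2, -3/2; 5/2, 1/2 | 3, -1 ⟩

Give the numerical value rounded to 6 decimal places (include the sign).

triangle: 2!·3!·3!/9! = 72/362880
(j±m)!: 1!·4!·3!·2!·2!·4! = 13824
prefactor² = (2J+1)·Δ·N² = 96/5
  k=1: −1/(1!·1!·3!·2!·0!·1!) = -1/12
  k=2: +1/(2!·0!·2!·1!·1!·2!) = 1/8
Σ = 1/24  ⇒  CG² = 96/5·1/24² = 1/30
CG = +√(1/30) = +0.182574

+0.182574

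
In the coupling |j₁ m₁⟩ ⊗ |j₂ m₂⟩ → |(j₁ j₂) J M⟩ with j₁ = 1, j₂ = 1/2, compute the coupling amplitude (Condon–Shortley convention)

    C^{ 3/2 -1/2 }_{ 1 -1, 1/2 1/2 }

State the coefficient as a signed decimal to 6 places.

+√(1/3) ≈ +0.577350

√[4·0!2!1!/4! · 0!2!1!0!1!2!] = √(4/3)
  +(−1)^0/∏(0,0,2,1,0,0)! = 1/2  (running 1/2)
⟨..|..⟩ = √(4/3)·(1/2) = +0.577350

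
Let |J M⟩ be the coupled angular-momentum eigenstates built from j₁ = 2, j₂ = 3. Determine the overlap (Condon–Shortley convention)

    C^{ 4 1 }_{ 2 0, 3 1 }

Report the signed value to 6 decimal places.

−√(3/28) = -0.327327

triangle: 1!·3!·5!/10! = 720/3628800
(j±m)!: 2!·2!·4!·2!·5!·3! = 138240
prefactor² = (2J+1)·Δ·N² = 1728/7
  k=0: +1/(0!·1!·2!·4!·1!·1!) = 1/48
  k=1: −1/(1!·0!·1!·3!·2!·2!) = -1/24
Σ = -1/48  ⇒  CG² = 1728/7·(-1/48)² = 3/28
CG = −√(3/28) = -0.327327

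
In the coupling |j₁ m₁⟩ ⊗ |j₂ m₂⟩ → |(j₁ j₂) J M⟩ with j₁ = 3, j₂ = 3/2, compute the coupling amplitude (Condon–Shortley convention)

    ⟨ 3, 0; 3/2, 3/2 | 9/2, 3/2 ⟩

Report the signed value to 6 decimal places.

√[10·0!6!3!/10! · 3!3!3!0!6!3!] = √(77760/7)
  +(−1)^0/∏(0,0,3,3,3,0)! = 1/216  (running 1/216)
⟨..|..⟩ = √(77760/7)·(1/216) = +0.487950

+0.487950  (= +√(5/21))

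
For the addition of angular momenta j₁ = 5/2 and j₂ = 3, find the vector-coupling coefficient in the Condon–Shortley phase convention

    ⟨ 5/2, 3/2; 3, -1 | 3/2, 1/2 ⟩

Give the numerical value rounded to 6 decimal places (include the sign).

√[4·4!1!2!/8! · 4!1!2!4!2!1!] = √(384/35)
  +(−1)^0/∏(0,4,1,2,0,0)! = 1/48  (running 1/48)
  +(−1)^1/∏(1,3,0,1,1,1)! = -1/6  (running -7/48)
⟨..|..⟩ = √(384/35)·(-7/48) = -0.483046

-0.483046  (= −√(7/30))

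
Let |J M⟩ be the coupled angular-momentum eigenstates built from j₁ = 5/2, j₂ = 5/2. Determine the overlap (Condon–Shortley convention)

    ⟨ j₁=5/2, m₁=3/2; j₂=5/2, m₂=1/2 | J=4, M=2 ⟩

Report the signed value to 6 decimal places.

triangle: 1!·4!·4!/10! = 576/3628800
(j±m)!: 4!·1!·3!·2!·6!·2! = 414720
prefactor² = (2J+1)·Δ·N² = 20736/35
  k=0: +1/(0!·1!·1!·3!·3!·1!) = 1/36
  k=1: −1/(1!·0!·0!·2!·4!·2!) = -1/96
Σ = 5/288  ⇒  CG² = 20736/35·5/288² = 5/28
CG = +√(5/28) = +0.422577

+√(5/28) ≈ +0.422577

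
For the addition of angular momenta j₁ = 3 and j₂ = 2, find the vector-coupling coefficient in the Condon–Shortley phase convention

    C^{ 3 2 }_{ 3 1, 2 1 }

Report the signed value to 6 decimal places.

√[7·2!4!2!/9! · 4!2!3!1!5!1!] = √(64)
  +(−1)^1/∏(1,1,1,2,3,0)! = -1/12  (running -1/12)
  +(−1)^2/∏(2,0,0,1,4,1)! = 1/48  (running -1/16)
⟨..|..⟩ = √(64)·(-1/16) = -0.500000

-0.500000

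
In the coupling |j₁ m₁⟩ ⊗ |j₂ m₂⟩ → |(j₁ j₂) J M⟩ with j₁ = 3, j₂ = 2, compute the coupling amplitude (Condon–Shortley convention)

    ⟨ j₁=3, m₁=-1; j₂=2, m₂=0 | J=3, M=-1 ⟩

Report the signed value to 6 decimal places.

j₁+j₂−J=2  J+j₁−j₂=4  J−j₁+j₂=2  j₁+j₂+J+1=9
(j₁±m₁, j₂±m₂, J±M) = (2,4,2,2,2,4)
P² = 256/15
sum k=0..2:
  [0] +1/96 = 1/96
  [1] −1/6 = -1/6
  [2] +1/16 = 1/16
S = -3/32
C² = P²·S² = 3/20 ; C = -0.387298

−√(3/20) ≈ -0.387298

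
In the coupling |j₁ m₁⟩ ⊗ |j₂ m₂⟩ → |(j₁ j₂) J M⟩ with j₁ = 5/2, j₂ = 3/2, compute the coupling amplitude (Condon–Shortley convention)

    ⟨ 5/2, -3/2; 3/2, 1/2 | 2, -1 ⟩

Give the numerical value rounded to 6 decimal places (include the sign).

+√(1/42) ≈ +0.154303

triangle: 2!·3!·1!/7! = 12/5040
(j±m)!: 1!·4!·2!·1!·1!·3! = 288
prefactor² = (2J+1)·Δ·N² = 24/7
  k=1: −1/(1!·1!·3!·1!·0!·0!) = -1/6
  k=2: +1/(2!·0!·2!·0!·1!·1!) = 1/4
Σ = 1/12  ⇒  CG² = 24/7·1/12² = 1/42
CG = +√(1/42) = +0.154303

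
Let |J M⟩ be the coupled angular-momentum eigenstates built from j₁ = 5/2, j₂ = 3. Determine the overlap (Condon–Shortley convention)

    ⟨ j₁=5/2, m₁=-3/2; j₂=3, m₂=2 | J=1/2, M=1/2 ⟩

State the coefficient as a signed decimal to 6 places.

triangle: 5!*0!*1!/7! = 120/5040
(j±m)!: 1!*4!*5!*1!*1!*0! = 2880
prefactor² = (2J+1)*Δ*N² = 960/7
  k=4: +1/(4!*1!*0!*1!*0!*0!) = 1/24
Σ = 1/24  ⇒  CG² = 960/7*1/24² = 5/21
CG = +√(5/21) = +0.487950

+√(5/21) = +0.487950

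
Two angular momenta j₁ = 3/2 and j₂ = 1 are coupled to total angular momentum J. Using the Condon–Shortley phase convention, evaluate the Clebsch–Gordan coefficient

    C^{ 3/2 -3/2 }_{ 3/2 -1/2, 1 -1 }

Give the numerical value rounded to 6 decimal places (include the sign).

√[4·1!2!1!/5! · 1!2!0!2!0!3!] = √(8/5)
  +(−1)^0/∏(0,1,2,0,0,1)! = 1/2  (running 1/2)
⟨..|..⟩ = √(8/5)·(1/2) = +0.632456

+0.632456  (= +√(2/5))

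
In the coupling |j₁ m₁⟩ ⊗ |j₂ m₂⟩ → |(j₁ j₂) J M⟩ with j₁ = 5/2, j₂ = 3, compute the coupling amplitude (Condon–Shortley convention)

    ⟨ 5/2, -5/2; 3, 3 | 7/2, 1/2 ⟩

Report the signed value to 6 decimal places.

√[8·2!3!4!/10! · 0!5!6!0!4!3!] = √(55296/7)
  +(−1)^2/∏(2,0,3,4,0,0)! = 1/288  (running 1/288)
⟨..|..⟩ = √(55296/7)·(1/288) = +0.308607

+√(2/21) = +0.308607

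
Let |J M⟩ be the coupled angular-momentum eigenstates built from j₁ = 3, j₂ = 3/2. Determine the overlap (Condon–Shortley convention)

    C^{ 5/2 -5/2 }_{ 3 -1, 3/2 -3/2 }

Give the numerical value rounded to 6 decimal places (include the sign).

j₁+j₂−J=2  J+j₁−j₂=4  J−j₁+j₂=1  j₁+j₂+J+1=8
(j₁±m₁, j₂±m₂, J±M) = (2,4,0,3,0,5)
P² = 1728/7
sum k=0..0:
  [0] +1/48 = 1/48
S = 1/48
C² = P²·S² = 3/28 ; C = +0.327327

+0.327327  (= +√(3/28))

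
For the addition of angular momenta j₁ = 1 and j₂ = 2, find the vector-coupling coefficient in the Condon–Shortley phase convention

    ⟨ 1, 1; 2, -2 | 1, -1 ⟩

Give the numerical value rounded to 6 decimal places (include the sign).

+√(3/5) ≈ +0.774597

triangle: 2!·0!·2!/5! = 4/120
(j±m)!: 2!·0!·0!·4!·0!·2! = 96
prefactor² = (2J+1)·Δ·N² = 48/5
  k=0: +1/(0!·2!·0!·0!·0!·2!) = 1/4
Σ = 1/4  ⇒  CG² = 48/5·1/4² = 3/5
CG = +√(3/5) = +0.774597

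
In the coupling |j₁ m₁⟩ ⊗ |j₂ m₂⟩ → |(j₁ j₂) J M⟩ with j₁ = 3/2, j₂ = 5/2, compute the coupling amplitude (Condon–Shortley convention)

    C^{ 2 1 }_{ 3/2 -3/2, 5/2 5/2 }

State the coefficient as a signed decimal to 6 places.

√[5·2!1!3!/7! · 0!3!5!0!3!1!] = √(360/7)
  +(−1)^2/∏(2,0,1,3,0,0)! = 1/12  (running 1/12)
⟨..|..⟩ = √(360/7)·(1/12) = +0.597614

+0.597614  (= +√(5/14))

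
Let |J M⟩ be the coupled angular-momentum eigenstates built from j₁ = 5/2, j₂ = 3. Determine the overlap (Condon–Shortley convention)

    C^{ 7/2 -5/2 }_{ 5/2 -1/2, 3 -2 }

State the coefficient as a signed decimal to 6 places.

√[8·2!3!4!/10! · 2!3!1!5!1!6!] = √(4608/7)
  +(−1)^0/∏(0,2,3,1,0,3)! = 1/72  (running 1/72)
  +(−1)^1/∏(1,1,2,0,1,4)! = -1/48  (running -1/144)
⟨..|..⟩ = √(4608/7)·(-1/144) = -0.178174

−√(2/63) ≈ -0.178174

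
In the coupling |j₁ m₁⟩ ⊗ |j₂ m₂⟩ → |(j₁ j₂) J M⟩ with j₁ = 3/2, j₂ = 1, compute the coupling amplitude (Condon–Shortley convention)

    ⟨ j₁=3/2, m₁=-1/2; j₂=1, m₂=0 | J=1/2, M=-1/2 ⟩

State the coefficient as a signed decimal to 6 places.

-0.577350  (= −√(1/3))

j₁+j₂−J=2  J+j₁−j₂=1  J−j₁+j₂=0  j₁+j₂+J+1=4
(j₁±m₁, j₂±m₂, J±M) = (1,2,1,1,0,1)
P² = 1/3
sum k=1..1:
  [1] −1/1 = -1
S = -1
C² = P²·S² = 1/3 ; C = -0.577350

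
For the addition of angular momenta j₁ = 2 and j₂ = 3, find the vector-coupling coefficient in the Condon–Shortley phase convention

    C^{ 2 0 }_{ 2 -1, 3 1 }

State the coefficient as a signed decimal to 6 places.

+√(1/7) ≈ +0.377964

triangle: 3!·1!·3!/8! = 36/40320
(j±m)!: 1!·3!·4!·2!·2!·2! = 1152
prefactor² = (2J+1)·Δ·N² = 36/7
  k=2: +1/(2!·1!·1!·2!·0!·1!) = 1/4
  k=3: −1/(3!·0!·0!·1!·1!·2!) = -1/12
Σ = 1/6  ⇒  CG² = 36/7·1/6² = 1/7
CG = +√(1/7) = +0.377964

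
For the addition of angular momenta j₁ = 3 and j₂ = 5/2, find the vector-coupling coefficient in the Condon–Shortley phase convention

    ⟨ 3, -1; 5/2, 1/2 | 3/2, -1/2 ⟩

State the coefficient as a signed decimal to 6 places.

−√(1/105) = -0.097590

triangle: 4!·2!·1!/8! = 48/40320
(j±m)!: 2!·4!·3!·2!·1!·2! = 1152
prefactor² = (2J+1)·Δ·N² = 192/35
  k=2: +1/(2!·2!·2!·1!·0!·0!) = 1/8
  k=3: −1/(3!·1!·1!·0!·1!·1!) = -1/6
Σ = -1/24  ⇒  CG² = 192/35·(-1/24)² = 1/105
CG = −√(1/105) = -0.097590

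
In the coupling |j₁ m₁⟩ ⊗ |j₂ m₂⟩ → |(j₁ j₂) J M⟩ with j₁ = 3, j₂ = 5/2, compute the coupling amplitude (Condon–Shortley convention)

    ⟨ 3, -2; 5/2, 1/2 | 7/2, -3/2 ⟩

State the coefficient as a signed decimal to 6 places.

+√(2/21) = +0.308607

√[8·2!4!3!/10! · 1!5!3!2!2!5!] = √(1536/7)
  +(−1)^1/∏(1,1,4,2,0,1)! = -1/48  (running -1/48)
  +(−1)^2/∏(2,0,3,1,1,2)! = 1/24  (running 1/48)
⟨..|..⟩ = √(1536/7)·(1/48) = +0.308607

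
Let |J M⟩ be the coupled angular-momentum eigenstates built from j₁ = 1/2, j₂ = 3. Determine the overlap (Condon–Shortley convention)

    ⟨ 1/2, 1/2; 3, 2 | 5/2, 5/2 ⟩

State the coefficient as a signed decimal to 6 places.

j₁+j₂−J=1  J+j₁−j₂=0  J−j₁+j₂=5  j₁+j₂+J+1=7
(j₁±m₁, j₂±m₂, J±M) = (1,0,5,1,5,0)
P² = 14400/7
sum k=0..0:
  [0] +1/120 = 1/120
S = 1/120
C² = P²·S² = 1/7 ; C = +0.377964

+0.377964  (= +√(1/7))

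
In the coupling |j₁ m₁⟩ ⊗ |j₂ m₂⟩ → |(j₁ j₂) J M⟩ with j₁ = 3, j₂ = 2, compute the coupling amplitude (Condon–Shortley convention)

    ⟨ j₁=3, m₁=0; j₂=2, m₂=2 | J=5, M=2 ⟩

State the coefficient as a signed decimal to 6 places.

triangle: 0!*6!*4!/11! = 17280/39916800
(j±m)!: 3!*3!*4!*0!*7!*3! = 26127360
prefactor² = (2J+1)*Δ*N² = 124416
  k=0: +1/(0!*0!*3!*4!*3!*0!) = 1/864
Σ = 1/864  ⇒  CG² = 124416*1/864² = 1/6
CG = +√(1/6) = +0.408248

+√(1/6) = +0.408248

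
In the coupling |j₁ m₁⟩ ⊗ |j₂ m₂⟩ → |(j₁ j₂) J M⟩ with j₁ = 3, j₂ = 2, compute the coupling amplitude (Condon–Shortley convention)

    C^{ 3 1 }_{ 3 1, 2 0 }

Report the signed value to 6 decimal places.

-0.387298

√[7·2!4!2!/9! · 4!2!2!2!4!2!] = √(256/15)
  +(−1)^0/∏(0,2,2,2,2,0)! = 1/16  (running 1/16)
  +(−1)^1/∏(1,1,1,1,3,1)! = -1/6  (running -5/48)
  +(−1)^2/∏(2,0,0,0,4,2)! = 1/96  (running -3/32)
⟨..|..⟩ = √(256/15)·(-3/32) = -0.387298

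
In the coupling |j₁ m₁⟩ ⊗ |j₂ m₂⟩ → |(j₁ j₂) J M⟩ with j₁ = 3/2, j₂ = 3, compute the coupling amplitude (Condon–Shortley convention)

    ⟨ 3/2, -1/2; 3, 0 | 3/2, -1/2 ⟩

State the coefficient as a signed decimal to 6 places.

triangle: 3!·0!·3!/7! = 36/5040
(j±m)!: 1!·2!·3!·3!·1!·2! = 144
prefactor² = (2J+1)·Δ·N² = 144/35
  k=2: +1/(2!·1!·0!·1!·0!·2!) = 1/4
Σ = 1/4  ⇒  CG² = 144/35·1/4² = 9/35
CG = +√(9/35) = +0.507093

+0.507093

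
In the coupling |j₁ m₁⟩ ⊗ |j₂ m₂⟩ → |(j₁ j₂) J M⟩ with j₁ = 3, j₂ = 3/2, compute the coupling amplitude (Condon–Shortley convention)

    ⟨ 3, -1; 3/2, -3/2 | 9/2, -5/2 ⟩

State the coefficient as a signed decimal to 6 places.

+√(5/12) ≈ +0.645497

√[10·0!6!3!/10! · 2!4!0!3!2!7!] = √(34560)
  +(−1)^0/∏(0,0,4,0,2,3)! = 1/288  (running 1/288)
⟨..|..⟩ = √(34560)·(1/288) = +0.645497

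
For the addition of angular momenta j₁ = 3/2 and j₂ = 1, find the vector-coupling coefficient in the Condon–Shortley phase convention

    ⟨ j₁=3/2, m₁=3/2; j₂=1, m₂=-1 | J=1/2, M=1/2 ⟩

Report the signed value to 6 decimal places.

+√(1/2) ≈ +0.707107

√[2·2!1!0!/4! · 3!0!0!2!1!0!] = √(2)
  +(−1)^0/∏(0,2,0,0,1,0)! = 1/2  (running 1/2)
⟨..|..⟩ = √(2)·(1/2) = +0.707107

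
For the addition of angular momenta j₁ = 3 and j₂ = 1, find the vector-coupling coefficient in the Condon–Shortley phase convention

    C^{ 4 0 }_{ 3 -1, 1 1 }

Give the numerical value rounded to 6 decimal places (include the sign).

j₁+j₂−J=0  J+j₁−j₂=6  J−j₁+j₂=2  j₁+j₂+J+1=9
(j₁±m₁, j₂±m₂, J±M) = (2,4,2,0,4,4)
P² = 13824/7
sum k=0..0:
  [0] +1/96 = 1/96
S = 1/96
C² = P²·S² = 3/14 ; C = +0.462910

+0.462910  (= +√(3/14))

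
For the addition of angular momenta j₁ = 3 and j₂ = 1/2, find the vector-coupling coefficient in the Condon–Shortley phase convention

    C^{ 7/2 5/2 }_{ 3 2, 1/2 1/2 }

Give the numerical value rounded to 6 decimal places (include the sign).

√[8·0!6!1!/8! · 5!1!1!0!6!1!] = √(86400/7)
  +(−1)^0/∏(0,0,1,1,5,0)! = 1/120  (running 1/120)
⟨..|..⟩ = √(86400/7)·(1/120) = +0.925820

+0.925820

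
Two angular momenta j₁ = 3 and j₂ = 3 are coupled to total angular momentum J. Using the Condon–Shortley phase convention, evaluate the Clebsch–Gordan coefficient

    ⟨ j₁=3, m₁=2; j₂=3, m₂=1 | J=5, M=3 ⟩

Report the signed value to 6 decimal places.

+√(1/6) ≈ +0.408248

triangle: 1!×5!×5!/12! = 14400/479001600
(j±m)!: 5!×1!×4!×2!×8!×2! = 464486400
prefactor² = (2J+1)×Δ×N² = 153600
  k=0: +1/(0!×1!×1!×4!×4!×1!) = 1/576
  k=1: −1/(1!×0!×0!×3!×5!×2!) = -1/1440
Σ = 1/960  ⇒  CG² = 153600×1/960² = 1/6
CG = +√(1/6) = +0.408248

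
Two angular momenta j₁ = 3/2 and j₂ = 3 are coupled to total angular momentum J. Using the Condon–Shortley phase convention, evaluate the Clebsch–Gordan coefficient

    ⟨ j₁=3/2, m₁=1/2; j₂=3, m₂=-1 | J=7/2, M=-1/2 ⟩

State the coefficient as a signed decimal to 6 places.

√[8·1!2!5!/9! · 2!1!2!4!3!4!] = √(512/7)
  +(−1)^0/∏(0,1,1,2,1,3)! = 1/12  (running 1/12)
  +(−1)^1/∏(1,0,0,1,2,4)! = -1/48  (running 1/16)
⟨..|..⟩ = √(512/7)·(1/16) = +0.534522

+√(2/7) ≈ +0.534522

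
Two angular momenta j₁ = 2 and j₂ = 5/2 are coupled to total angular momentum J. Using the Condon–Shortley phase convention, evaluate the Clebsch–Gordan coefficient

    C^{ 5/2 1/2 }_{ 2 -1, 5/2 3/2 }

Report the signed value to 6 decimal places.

j₁+j₂−J=2  J+j₁−j₂=2  J−j₁+j₂=3  j₁+j₂+J+1=8
(j₁±m₁, j₂±m₂, J±M) = (1,3,4,1,3,2)
P² = 216/35
sum k=1..2:
  [1] −1/12 = -1/12
  [2] +1/4 = 1/4
S = 1/6
C² = P²·S² = 6/35 ; C = +0.414039

+0.414039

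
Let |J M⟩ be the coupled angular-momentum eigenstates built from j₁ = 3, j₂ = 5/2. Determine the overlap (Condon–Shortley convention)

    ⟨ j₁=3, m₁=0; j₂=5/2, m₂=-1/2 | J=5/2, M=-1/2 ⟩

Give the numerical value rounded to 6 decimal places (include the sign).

triangle: 3!×3!×2!/9! = 72/362880
(j±m)!: 3!×3!×2!×3!×2!×3! = 5184
prefactor² = (2J+1)×Δ×N² = 216/35
  k=0: +1/(0!×3!×3!×2!×0!×0!) = 1/72
  k=1: −1/(1!×2!×2!×1!×1!×1!) = -1/4
  k=2: +1/(2!×1!×1!×0!×2!×2!) = 1/8
Σ = -1/9  ⇒  CG² = 216/35×(-1/9)² = 8/105
CG = −√(8/105) = -0.276026

−√(8/105) ≈ -0.276026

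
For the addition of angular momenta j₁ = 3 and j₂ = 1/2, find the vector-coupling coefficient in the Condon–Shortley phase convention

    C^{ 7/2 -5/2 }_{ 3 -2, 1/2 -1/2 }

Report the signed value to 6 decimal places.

+√(6/7) ≈ +0.925820

j₁+j₂−J=0  J+j₁−j₂=6  J−j₁+j₂=1  j₁+j₂+J+1=8
(j₁±m₁, j₂±m₂, J±M) = (1,5,0,1,1,6)
P² = 86400/7
sum k=0..0:
  [0] +1/120 = 1/120
S = 1/120
C² = P²·S² = 6/7 ; C = +0.925820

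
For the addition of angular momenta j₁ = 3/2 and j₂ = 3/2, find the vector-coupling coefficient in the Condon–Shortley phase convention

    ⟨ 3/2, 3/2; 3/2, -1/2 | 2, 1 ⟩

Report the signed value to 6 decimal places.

+√(1/2) ≈ +0.707107

√[5·1!2!2!/6! · 3!0!1!2!3!1!] = √(2)
  +(−1)^0/∏(0,1,0,1,2,1)! = 1/2  (running 1/2)
⟨..|..⟩ = √(2)·(1/2) = +0.707107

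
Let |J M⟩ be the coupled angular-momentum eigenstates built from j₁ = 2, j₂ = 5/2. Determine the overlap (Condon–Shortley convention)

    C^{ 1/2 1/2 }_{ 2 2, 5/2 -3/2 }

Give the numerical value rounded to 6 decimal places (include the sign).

j₁+j₂−J=4  J+j₁−j₂=0  J−j₁+j₂=1  j₁+j₂+J+1=6
(j₁±m₁, j₂±m₂, J±M) = (4,0,1,4,1,0)
P² = 192/5
sum k=0..0:
  [0] +1/24 = 1/24
S = 1/24
C² = P²·S² = 1/15 ; C = +0.258199

+0.258199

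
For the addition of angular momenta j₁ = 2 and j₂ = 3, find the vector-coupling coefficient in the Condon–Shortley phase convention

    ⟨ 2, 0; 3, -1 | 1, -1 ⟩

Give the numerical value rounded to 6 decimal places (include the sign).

j₁+j₂−J=4  J+j₁−j₂=0  J−j₁+j₂=2  j₁+j₂+J+1=7
(j₁±m₁, j₂±m₂, J±M) = (2,2,2,4,0,2)
P² = 384/35
sum k=2..2:
  [2] +1/8 = 1/8
S = 1/8
C² = P²·S² = 6/35 ; C = +0.414039

+√(6/35) ≈ +0.414039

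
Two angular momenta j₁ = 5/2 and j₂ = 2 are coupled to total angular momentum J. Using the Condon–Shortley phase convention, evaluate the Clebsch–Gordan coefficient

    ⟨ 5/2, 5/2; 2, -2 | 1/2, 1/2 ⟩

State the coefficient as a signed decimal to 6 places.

triangle: 4!×1!×0!/6! = 24/720
(j±m)!: 5!×0!×0!×4!×1!×0! = 2880
prefactor² = (2J+1)×Δ×N² = 192
  k=0: +1/(0!×4!×0!×0!×1!×0!) = 1/24
Σ = 1/24  ⇒  CG² = 192×1/24² = 1/3
CG = +√(1/3) = +0.577350

+√(1/3) ≈ +0.577350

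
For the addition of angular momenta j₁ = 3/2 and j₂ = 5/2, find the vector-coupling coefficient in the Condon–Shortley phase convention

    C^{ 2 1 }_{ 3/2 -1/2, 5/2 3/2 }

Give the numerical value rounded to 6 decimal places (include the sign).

+√(1/42) ≈ +0.154303

√[5·2!1!3!/7! · 1!2!4!1!3!1!] = √(24/7)
  +(−1)^1/∏(1,1,1,3,0,0)! = -1/6  (running -1/6)
  +(−1)^2/∏(2,0,0,2,1,1)! = 1/4  (running 1/12)
⟨..|..⟩ = √(24/7)·(1/12) = +0.154303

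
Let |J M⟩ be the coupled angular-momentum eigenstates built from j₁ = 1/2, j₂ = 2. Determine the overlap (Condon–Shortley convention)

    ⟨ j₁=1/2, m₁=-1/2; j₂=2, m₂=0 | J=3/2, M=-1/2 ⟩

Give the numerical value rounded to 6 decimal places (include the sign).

triangle: 1!·0!·3!/5! = 6/120
(j±m)!: 0!·1!·2!·2!·1!·2! = 8
prefactor² = (2J+1)·Δ·N² = 8/5
  k=1: −1/(1!·0!·0!·1!·0!·2!) = -1/2
Σ = -1/2  ⇒  CG² = 8/5·(-1/2)² = 2/5
CG = −√(2/5) = -0.632456

-0.632456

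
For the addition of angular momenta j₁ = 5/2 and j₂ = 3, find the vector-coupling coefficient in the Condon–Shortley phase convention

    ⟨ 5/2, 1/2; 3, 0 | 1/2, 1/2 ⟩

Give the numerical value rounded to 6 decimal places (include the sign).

√[2·5!0!1!/7! · 3!2!3!3!1!0!] = √(144/7)
  +(−1)^2/∏(2,3,0,1,0,0)! = 1/12  (running 1/12)
⟨..|..⟩ = √(144/7)·(1/12) = +0.377964

+0.377964  (= +√(1/7))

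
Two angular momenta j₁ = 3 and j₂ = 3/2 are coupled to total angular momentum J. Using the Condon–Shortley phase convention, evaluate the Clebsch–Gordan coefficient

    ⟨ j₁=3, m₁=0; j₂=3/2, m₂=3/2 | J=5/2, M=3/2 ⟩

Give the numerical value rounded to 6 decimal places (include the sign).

j₁+j₂−J=2  J+j₁−j₂=4  J−j₁+j₂=1  j₁+j₂+J+1=8
(j₁±m₁, j₂±m₂, J±M) = (3,3,3,0,4,1)
P² = 1296/35
sum k=2..2:
  [2] +1/12 = 1/12
S = 1/12
C² = P²·S² = 9/35 ; C = +0.507093

+0.507093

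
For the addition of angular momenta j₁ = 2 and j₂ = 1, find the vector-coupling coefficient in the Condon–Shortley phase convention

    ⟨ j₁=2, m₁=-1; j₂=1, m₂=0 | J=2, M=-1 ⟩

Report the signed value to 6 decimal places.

triangle: 1!*3!*1!/6! = 6/720
(j±m)!: 1!*3!*1!*1!*1!*3! = 36
prefactor² = (2J+1)*Δ*N² = 3/2
  k=0: +1/(0!*1!*3!*1!*0!*0!) = 1/6
  k=1: −1/(1!*0!*2!*0!*1!*1!) = -1/2
Σ = -1/3  ⇒  CG² = 3/2*(-1/3)² = 1/6
CG = −√(1/6) = -0.408248

-0.408248  (= −√(1/6))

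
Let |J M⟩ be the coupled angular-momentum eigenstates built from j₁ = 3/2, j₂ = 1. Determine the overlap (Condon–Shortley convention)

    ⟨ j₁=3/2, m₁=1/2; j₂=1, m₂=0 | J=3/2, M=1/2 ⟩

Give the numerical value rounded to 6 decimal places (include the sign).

√[4·1!2!1!/5! · 2!1!1!1!2!1!] = √(4/15)
  +(−1)^0/∏(0,1,1,1,1,0)! = 1  (running 1)
  +(−1)^1/∏(1,0,0,0,2,1)! = -1/2  (running 1/2)
⟨..|..⟩ = √(4/15)·(1/2) = +0.258199

+0.258199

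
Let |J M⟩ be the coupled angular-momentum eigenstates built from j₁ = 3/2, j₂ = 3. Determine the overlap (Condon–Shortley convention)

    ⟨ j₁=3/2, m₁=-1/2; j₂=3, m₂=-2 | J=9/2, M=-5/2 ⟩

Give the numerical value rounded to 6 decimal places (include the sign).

+0.707107  (= +√(1/2))

√[10·0!3!6!/10! · 1!2!1!5!2!7!] = √(28800)
  +(−1)^0/∏(0,0,2,1,1,5)! = 1/240  (running 1/240)
⟨..|..⟩ = √(28800)·(1/240) = +0.707107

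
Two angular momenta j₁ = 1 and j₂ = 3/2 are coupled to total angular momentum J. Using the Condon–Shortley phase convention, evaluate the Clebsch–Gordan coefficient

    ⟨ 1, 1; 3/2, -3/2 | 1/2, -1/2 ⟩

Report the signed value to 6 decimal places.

+√(1/2) = +0.707107

triangle: 2!×0!×1!/4! = 2/24
(j±m)!: 2!×0!×0!×3!×0!×1! = 12
prefactor² = (2J+1)×Δ×N² = 2
  k=0: +1/(0!×2!×0!×0!×0!×1!) = 1/2
Σ = 1/2  ⇒  CG² = 2×1/2² = 1/2
CG = +√(1/2) = +0.707107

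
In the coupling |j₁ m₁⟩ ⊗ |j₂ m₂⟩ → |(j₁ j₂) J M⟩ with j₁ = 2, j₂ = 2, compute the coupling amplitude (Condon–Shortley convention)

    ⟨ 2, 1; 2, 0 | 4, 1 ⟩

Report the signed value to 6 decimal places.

+0.654654  (= +√(3/7))

j₁+j₂−J=0  J+j₁−j₂=4  J−j₁+j₂=4  j₁+j₂+J+1=9
(j₁±m₁, j₂±m₂, J±M) = (3,1,2,2,5,3)
P² = 1728/7
sum k=0..0:
  [0] +1/24 = 1/24
S = 1/24
C² = P²·S² = 3/7 ; C = +0.654654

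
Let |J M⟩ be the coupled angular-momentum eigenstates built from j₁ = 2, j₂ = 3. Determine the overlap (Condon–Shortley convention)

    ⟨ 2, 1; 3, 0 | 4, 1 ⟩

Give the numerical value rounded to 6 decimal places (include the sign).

j₁+j₂−J=1  J+j₁−j₂=3  J−j₁+j₂=5  j₁+j₂+J+1=10
(j₁±m₁, j₂±m₂, J±M) = (3,1,3,3,5,3)
P² = 1944/7
sum k=0..1:
  [0] +1/24 = 1/24
  [1] −1/72 = -1/72
S = 1/36
C² = P²·S² = 3/14 ; C = +0.462910

+0.462910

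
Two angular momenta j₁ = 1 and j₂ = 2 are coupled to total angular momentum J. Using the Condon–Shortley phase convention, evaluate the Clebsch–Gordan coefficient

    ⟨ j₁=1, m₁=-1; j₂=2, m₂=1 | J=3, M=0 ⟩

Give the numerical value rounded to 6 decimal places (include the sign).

+√(1/5) = +0.447214

j₁+j₂−J=0  J+j₁−j₂=2  J−j₁+j₂=4  j₁+j₂+J+1=7
(j₁±m₁, j₂±m₂, J±M) = (0,2,3,1,3,3)
P² = 144/5
sum k=0..0:
  [0] +1/12 = 1/12
S = 1/12
C² = P²·S² = 1/5 ; C = +0.447214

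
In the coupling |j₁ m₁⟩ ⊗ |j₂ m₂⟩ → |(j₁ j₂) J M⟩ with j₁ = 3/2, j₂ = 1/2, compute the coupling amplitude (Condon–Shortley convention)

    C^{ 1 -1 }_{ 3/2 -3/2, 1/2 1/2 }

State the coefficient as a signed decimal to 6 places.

triangle: 1!*2!*0!/4! = 2/24
(j±m)!: 0!*3!*1!*0!*0!*2! = 12
prefactor² = (2J+1)*Δ*N² = 3
  k=1: −1/(1!*0!*2!*0!*0!*0!) = -1/2
Σ = -1/2  ⇒  CG² = 3*(-1/2)² = 3/4
CG = −√(3/4) = -0.866025

−√(3/4) = -0.866025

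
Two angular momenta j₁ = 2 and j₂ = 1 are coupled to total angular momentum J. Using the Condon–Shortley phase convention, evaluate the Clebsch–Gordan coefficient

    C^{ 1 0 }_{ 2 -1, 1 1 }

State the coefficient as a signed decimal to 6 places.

j₁+j₂−J=2  J+j₁−j₂=2  J−j₁+j₂=0  j₁+j₂+J+1=5
(j₁±m₁, j₂±m₂, J±M) = (1,3,2,0,1,1)
P² = 6/5
sum k=2..2:
  [2] +1/2 = 1/2
S = 1/2
C² = P²·S² = 3/10 ; C = +0.547723

+√(3/10) ≈ +0.547723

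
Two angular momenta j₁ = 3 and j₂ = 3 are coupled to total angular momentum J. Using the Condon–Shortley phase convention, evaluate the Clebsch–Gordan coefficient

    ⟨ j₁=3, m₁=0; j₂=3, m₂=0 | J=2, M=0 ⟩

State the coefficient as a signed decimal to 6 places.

√[5·4!2!2!/9! · 3!3!3!3!2!2!] = √(48/7)
  +(−1)^1/∏(1,3,2,2,0,0)! = -1/24  (running -1/24)
  +(−1)^2/∏(2,2,1,1,1,1)! = 1/4  (running 5/24)
  +(−1)^3/∏(3,1,0,0,2,2)! = -1/24  (running 1/6)
⟨..|..⟩ = √(48/7)·(1/6) = +0.436436

+0.436436  (= +√(4/21))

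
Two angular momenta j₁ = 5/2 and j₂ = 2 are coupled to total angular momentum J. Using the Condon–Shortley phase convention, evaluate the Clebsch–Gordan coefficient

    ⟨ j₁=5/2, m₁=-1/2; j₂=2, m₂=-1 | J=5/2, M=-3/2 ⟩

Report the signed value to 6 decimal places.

-0.414039  (= −√(6/35))

triangle: 2!·3!·2!/8! = 24/40320
(j±m)!: 2!·3!·1!·3!·1!·4! = 1728
prefactor² = (2J+1)·Δ·N² = 216/35
  k=0: +1/(0!·2!·3!·1!·0!·1!) = 1/12
  k=1: −1/(1!·1!·2!·0!·1!·2!) = -1/4
Σ = -1/6  ⇒  CG² = 216/35·(-1/6)² = 6/35
CG = −√(6/35) = -0.414039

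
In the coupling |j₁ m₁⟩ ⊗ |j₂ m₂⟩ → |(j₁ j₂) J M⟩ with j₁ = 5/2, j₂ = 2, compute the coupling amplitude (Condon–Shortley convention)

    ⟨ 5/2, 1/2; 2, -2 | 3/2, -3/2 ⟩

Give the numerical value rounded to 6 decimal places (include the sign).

j₁+j₂−J=3  J+j₁−j₂=2  J−j₁+j₂=1  j₁+j₂+J+1=7
(j₁±m₁, j₂±m₂, J±M) = (3,2,0,4,0,3)
P² = 576/35
sum k=0..0:
  [0] +1/12 = 1/12
S = 1/12
C² = P²·S² = 4/35 ; C = +0.338062

+√(4/35) = +0.338062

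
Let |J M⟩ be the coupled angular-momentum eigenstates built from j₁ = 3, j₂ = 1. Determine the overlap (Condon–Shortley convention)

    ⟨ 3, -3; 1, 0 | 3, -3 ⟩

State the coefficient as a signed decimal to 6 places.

√[7·1!5!1!/8! · 0!6!1!1!0!6!] = √(10800)
  +(−1)^1/∏(1,0,5,0,0,1)! = -1/120  (running -1/120)
⟨..|..⟩ = √(10800)·(-1/120) = -0.866025

-0.866025  (= −√(3/4))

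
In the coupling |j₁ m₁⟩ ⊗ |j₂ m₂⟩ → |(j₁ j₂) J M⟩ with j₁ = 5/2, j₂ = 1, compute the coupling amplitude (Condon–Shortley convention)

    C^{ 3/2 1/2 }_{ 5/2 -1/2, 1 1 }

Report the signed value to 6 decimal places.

j₁+j₂−J=2  J+j₁−j₂=3  J−j₁+j₂=0  j₁+j₂+J+1=6
(j₁±m₁, j₂±m₂, J±M) = (2,3,2,0,2,1)
P² = 16/5
sum k=2..2:
  [2] +1/4 = 1/4
S = 1/4
C² = P²·S² = 1/5 ; C = +0.447214

+0.447214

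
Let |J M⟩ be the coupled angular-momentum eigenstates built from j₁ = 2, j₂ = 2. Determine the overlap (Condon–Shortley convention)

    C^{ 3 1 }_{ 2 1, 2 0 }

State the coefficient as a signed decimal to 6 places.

triangle: 1!*3!*3!/8! = 36/40320
(j±m)!: 3!*1!*2!*2!*4!*2! = 1152
prefactor² = (2J+1)*Δ*N² = 36/5
  k=0: +1/(0!*1!*1!*2!*2!*1!) = 1/4
  k=1: −1/(1!*0!*0!*1!*3!*2!) = -1/12
Σ = 1/6  ⇒  CG² = 36/5*1/6² = 1/5
CG = +√(1/5) = +0.447214

+√(1/5) = +0.447214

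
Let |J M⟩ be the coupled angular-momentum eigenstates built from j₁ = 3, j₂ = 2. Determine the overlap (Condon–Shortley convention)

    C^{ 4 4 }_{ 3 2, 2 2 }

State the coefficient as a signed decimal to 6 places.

−√(2/5) = -0.632456

√[9·1!5!3!/10! · 5!1!4!0!8!0!] = √(207360)
  +(−1)^1/∏(1,0,0,3,5,0)! = -1/720  (running -1/720)
⟨..|..⟩ = √(207360)·(-1/720) = -0.632456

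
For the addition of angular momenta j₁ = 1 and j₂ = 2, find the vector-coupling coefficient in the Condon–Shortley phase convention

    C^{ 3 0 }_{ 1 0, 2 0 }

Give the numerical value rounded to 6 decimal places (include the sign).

+0.774597  (= +√(3/5))

√[7·0!2!4!/7! · 1!1!2!2!3!3!] = √(48/5)
  +(−1)^0/∏(0,0,1,2,1,2)! = 1/4  (running 1/4)
⟨..|..⟩ = √(48/5)·(1/4) = +0.774597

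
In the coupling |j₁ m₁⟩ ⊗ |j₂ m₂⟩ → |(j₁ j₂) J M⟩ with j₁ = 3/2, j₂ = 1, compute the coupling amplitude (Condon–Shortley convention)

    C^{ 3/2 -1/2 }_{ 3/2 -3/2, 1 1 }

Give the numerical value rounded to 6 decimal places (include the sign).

triangle: 1!×2!×1!/5! = 2/120
(j±m)!: 0!×3!×2!×0!×1!×2! = 24
prefactor² = (2J+1)×Δ×N² = 8/5
  k=1: −1/(1!×0!×2!×1!×0!×0!) = -1/2
Σ = -1/2  ⇒  CG² = 8/5×(-1/2)² = 2/5
CG = −√(2/5) = -0.632456

−√(2/5) ≈ -0.632456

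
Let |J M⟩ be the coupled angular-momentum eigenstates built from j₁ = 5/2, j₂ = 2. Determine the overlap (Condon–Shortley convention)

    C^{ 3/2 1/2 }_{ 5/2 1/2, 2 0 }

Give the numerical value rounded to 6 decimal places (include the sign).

−√(2/35) = -0.239046

triangle: 3!*2!*1!/7! = 12/5040
(j±m)!: 3!*2!*2!*2!*2!*1! = 96
prefactor² = (2J+1)*Δ*N² = 32/35
  k=1: −1/(1!*2!*1!*1!*1!*0!) = -1/2
  k=2: +1/(2!*1!*0!*0!*2!*1!) = 1/4
Σ = -1/4  ⇒  CG² = 32/35*(-1/4)² = 2/35
CG = −√(2/35) = -0.239046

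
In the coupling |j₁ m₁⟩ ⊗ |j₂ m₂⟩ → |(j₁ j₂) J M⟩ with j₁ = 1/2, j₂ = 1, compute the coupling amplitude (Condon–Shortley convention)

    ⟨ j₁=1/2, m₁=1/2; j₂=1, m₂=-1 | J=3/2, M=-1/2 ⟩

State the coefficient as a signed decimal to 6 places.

triangle: 0!·1!·2!/4! = 2/24
(j±m)!: 1!·0!·0!·2!·1!·2! = 4
prefactor² = (2J+1)·Δ·N² = 4/3
  k=0: +1/(0!·0!·0!·0!·1!·2!) = 1/2
Σ = 1/2  ⇒  CG² = 4/3·1/2² = 1/3
CG = +√(1/3) = +0.577350

+√(1/3) ≈ +0.577350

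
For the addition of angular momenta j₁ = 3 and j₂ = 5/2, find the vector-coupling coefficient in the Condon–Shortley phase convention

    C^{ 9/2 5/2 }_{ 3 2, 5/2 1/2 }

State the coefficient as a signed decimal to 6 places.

√[10·1!5!4!/11! · 5!1!3!2!7!2!] = √(115200/11)
  +(−1)^0/∏(0,1,1,3,4,1)! = 1/144  (running 1/144)
  +(−1)^1/∏(1,0,0,2,5,2)! = -1/480  (running 7/1440)
⟨..|..⟩ = √(115200/11)·(7/1440) = +0.497468

+√(49/198) = +0.497468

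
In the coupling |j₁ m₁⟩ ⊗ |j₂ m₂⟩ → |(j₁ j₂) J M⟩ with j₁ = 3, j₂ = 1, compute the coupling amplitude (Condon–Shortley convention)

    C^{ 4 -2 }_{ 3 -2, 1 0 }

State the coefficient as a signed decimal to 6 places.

√[9·0!6!2!/9! · 1!5!1!1!2!6!] = √(43200/7)
  +(−1)^0/∏(0,0,5,1,1,1)! = 1/120  (running 1/120)
⟨..|..⟩ = √(43200/7)·(1/120) = +0.654654

+0.654654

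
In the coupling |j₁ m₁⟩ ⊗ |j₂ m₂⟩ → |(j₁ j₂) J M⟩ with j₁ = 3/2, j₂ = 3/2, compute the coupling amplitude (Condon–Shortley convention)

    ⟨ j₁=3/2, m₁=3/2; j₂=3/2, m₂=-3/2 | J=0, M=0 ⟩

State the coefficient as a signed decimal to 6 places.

j₁+j₂−J=3  J+j₁−j₂=0  J−j₁+j₂=0  j₁+j₂+J+1=4
(j₁±m₁, j₂±m₂, J±M) = (3,0,0,3,0,0)
P² = 9
sum k=0..0:
  [0] +1/6 = 1/6
S = 1/6
C² = P²·S² = 1/4 ; C = +0.500000

+0.500000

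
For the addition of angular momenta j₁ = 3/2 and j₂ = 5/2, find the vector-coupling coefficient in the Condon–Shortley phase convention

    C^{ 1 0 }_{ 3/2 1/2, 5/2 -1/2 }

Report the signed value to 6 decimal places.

triangle: 3!·0!·2!/6! = 12/720
(j±m)!: 2!·1!·2!·3!·1!·1! = 24
prefactor² = (2J+1)·Δ·N² = 6/5
  k=1: −1/(1!·2!·0!·1!·0!·1!) = -1/2
Σ = -1/2  ⇒  CG² = 6/5·(-1/2)² = 3/10
CG = −√(3/10) = -0.547723

-0.547723  (= −√(3/10))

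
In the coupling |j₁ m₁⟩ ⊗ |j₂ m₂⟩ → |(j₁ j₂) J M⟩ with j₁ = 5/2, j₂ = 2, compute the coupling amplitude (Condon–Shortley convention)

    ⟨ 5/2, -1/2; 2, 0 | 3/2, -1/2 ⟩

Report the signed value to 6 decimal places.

+0.239046  (= +√(2/35))

j₁+j₂−J=3  J+j₁−j₂=2  J−j₁+j₂=1  j₁+j₂+J+1=7
(j₁±m₁, j₂±m₂, J±M) = (2,3,2,2,1,2)
P² = 32/35
sum k=1..2:
  [1] −1/4 = -1/4
  [2] +1/2 = 1/2
S = 1/4
C² = P²·S² = 2/35 ; C = +0.239046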